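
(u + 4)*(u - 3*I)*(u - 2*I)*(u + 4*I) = u^4 + 4*u^3 - I*u^3 + 14*u^2 - 4*I*u^2 + 56*u - 24*I*u - 96*I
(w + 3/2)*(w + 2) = w^2 + 7*w/2 + 3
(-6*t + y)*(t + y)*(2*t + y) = -12*t^3 - 16*t^2*y - 3*t*y^2 + y^3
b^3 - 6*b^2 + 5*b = b*(b - 5)*(b - 1)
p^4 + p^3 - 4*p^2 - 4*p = p*(p - 2)*(p + 1)*(p + 2)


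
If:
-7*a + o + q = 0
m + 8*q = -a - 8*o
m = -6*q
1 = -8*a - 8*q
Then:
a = -1/84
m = 19/28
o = 5/168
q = -19/168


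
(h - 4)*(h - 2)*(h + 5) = h^3 - h^2 - 22*h + 40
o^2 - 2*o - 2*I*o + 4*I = (o - 2)*(o - 2*I)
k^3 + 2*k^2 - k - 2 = (k - 1)*(k + 1)*(k + 2)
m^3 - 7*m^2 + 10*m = m*(m - 5)*(m - 2)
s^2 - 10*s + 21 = (s - 7)*(s - 3)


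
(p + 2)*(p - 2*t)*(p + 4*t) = p^3 + 2*p^2*t + 2*p^2 - 8*p*t^2 + 4*p*t - 16*t^2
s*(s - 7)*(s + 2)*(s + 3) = s^4 - 2*s^3 - 29*s^2 - 42*s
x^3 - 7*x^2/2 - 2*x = x*(x - 4)*(x + 1/2)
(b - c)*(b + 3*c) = b^2 + 2*b*c - 3*c^2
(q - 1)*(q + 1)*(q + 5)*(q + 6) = q^4 + 11*q^3 + 29*q^2 - 11*q - 30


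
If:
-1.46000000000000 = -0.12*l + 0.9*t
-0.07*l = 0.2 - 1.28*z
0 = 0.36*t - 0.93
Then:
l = 31.54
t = 2.58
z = 1.88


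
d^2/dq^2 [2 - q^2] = -2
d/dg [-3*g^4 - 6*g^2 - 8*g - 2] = -12*g^3 - 12*g - 8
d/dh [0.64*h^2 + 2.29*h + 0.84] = 1.28*h + 2.29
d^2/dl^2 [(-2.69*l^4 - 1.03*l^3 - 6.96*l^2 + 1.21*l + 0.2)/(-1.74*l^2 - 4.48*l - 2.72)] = (16.288488*l^6 + 125.814528*l^5 + 400.323648*l^4 + 440.227704*l^3 + 112.852512*l^2 + 70.7280000000001*l + 126.33984)/(5.268024*l^6 + 40.690944*l^5 + 129.472704*l^4 + 217.133056*l^3 + 202.394112*l^2 + 99.434496*l + 20.123648)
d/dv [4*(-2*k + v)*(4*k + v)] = 8*k + 8*v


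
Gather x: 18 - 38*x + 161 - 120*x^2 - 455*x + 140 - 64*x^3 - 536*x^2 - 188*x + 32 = -64*x^3 - 656*x^2 - 681*x + 351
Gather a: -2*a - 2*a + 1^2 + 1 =2 - 4*a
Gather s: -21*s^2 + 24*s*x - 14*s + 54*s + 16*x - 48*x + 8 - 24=-21*s^2 + s*(24*x + 40) - 32*x - 16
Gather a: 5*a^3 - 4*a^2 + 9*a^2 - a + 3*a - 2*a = 5*a^3 + 5*a^2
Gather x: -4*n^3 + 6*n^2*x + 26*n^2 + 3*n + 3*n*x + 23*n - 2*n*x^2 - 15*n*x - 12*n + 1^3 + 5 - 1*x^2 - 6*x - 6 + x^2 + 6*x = -4*n^3 + 26*n^2 - 2*n*x^2 + 14*n + x*(6*n^2 - 12*n)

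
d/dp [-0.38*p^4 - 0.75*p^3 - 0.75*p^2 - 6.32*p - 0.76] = -1.52*p^3 - 2.25*p^2 - 1.5*p - 6.32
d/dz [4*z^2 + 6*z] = 8*z + 6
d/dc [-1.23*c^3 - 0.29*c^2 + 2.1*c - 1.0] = -3.69*c^2 - 0.58*c + 2.1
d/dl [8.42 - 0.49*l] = -0.490000000000000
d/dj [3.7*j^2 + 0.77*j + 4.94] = 7.4*j + 0.77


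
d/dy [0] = 0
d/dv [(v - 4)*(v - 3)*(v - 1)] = 3*v^2 - 16*v + 19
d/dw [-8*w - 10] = -8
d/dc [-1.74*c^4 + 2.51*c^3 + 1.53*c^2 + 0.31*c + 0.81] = -6.96*c^3 + 7.53*c^2 + 3.06*c + 0.31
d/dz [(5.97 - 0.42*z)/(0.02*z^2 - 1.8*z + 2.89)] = (0.0084*z^2 - 0.2388*z + 9.5322)/(0.0004*z^4 - 0.072*z^3 + 3.3556*z^2 - 10.404*z + 8.3521)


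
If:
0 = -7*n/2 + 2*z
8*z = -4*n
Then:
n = 0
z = 0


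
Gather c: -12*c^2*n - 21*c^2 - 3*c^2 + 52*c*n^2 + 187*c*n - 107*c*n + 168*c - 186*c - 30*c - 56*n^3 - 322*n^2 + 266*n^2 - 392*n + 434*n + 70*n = c^2*(-12*n - 24) + c*(52*n^2 + 80*n - 48) - 56*n^3 - 56*n^2 + 112*n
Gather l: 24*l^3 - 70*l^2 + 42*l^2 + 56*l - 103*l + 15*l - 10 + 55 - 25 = 24*l^3 - 28*l^2 - 32*l + 20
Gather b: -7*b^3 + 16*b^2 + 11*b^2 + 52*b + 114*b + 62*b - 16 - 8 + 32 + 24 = -7*b^3 + 27*b^2 + 228*b + 32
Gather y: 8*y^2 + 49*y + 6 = 8*y^2 + 49*y + 6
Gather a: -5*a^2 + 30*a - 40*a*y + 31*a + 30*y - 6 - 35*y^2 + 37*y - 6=-5*a^2 + a*(61 - 40*y) - 35*y^2 + 67*y - 12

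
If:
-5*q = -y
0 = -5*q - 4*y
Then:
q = 0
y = 0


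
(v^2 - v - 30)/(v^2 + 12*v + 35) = (v - 6)/(v + 7)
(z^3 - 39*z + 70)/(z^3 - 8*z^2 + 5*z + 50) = (z^2 + 5*z - 14)/(z^2 - 3*z - 10)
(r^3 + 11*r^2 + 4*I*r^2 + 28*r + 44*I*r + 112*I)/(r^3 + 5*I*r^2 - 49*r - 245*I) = (r^2 + 4*r*(1 + I) + 16*I)/(r^2 + r*(-7 + 5*I) - 35*I)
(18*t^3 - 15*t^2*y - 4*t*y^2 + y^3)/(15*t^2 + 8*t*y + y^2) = (6*t^2 - 7*t*y + y^2)/(5*t + y)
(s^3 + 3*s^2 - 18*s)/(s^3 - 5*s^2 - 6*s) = (-s^2 - 3*s + 18)/(-s^2 + 5*s + 6)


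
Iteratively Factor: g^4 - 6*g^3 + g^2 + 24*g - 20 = (g - 1)*(g^3 - 5*g^2 - 4*g + 20) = (g - 2)*(g - 1)*(g^2 - 3*g - 10) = (g - 2)*(g - 1)*(g + 2)*(g - 5)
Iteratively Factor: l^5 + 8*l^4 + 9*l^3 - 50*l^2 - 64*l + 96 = (l + 4)*(l^4 + 4*l^3 - 7*l^2 - 22*l + 24) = (l + 3)*(l + 4)*(l^3 + l^2 - 10*l + 8) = (l - 1)*(l + 3)*(l + 4)*(l^2 + 2*l - 8) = (l - 2)*(l - 1)*(l + 3)*(l + 4)*(l + 4)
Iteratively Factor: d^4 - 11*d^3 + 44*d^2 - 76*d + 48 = (d - 4)*(d^3 - 7*d^2 + 16*d - 12) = (d - 4)*(d - 2)*(d^2 - 5*d + 6) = (d - 4)*(d - 3)*(d - 2)*(d - 2)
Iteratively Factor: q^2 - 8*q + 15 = (q - 5)*(q - 3)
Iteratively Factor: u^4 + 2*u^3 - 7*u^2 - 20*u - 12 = (u + 2)*(u^3 - 7*u - 6) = (u - 3)*(u + 2)*(u^2 + 3*u + 2) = (u - 3)*(u + 2)^2*(u + 1)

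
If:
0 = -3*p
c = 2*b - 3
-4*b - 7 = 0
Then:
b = -7/4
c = -13/2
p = 0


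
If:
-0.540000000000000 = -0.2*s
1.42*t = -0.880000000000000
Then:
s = 2.70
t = -0.62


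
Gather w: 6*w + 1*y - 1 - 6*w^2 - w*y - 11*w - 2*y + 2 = -6*w^2 + w*(-y - 5) - y + 1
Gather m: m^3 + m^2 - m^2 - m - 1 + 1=m^3 - m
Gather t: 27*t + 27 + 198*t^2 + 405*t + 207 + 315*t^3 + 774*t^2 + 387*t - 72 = 315*t^3 + 972*t^2 + 819*t + 162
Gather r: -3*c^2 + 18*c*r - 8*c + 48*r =-3*c^2 - 8*c + r*(18*c + 48)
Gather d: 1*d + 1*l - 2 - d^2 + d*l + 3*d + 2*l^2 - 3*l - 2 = -d^2 + d*(l + 4) + 2*l^2 - 2*l - 4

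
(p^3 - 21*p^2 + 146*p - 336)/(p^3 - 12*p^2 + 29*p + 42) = (p - 8)/(p + 1)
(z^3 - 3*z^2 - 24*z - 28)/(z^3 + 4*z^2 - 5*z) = (z^3 - 3*z^2 - 24*z - 28)/(z*(z^2 + 4*z - 5))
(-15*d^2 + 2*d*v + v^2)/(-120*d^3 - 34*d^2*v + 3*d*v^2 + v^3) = (-3*d + v)/(-24*d^2 - 2*d*v + v^2)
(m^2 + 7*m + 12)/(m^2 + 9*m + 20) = (m + 3)/(m + 5)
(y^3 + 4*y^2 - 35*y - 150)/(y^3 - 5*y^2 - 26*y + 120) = (y + 5)/(y - 4)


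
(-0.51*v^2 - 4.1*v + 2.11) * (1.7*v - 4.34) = -0.867*v^3 - 4.7566*v^2 + 21.381*v - 9.1574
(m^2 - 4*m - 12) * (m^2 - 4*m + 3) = m^4 - 8*m^3 + 7*m^2 + 36*m - 36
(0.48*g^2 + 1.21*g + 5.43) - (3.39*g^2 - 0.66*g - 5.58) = -2.91*g^2 + 1.87*g + 11.01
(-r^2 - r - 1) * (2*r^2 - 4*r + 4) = -2*r^4 + 2*r^3 - 2*r^2 - 4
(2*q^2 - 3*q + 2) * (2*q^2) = 4*q^4 - 6*q^3 + 4*q^2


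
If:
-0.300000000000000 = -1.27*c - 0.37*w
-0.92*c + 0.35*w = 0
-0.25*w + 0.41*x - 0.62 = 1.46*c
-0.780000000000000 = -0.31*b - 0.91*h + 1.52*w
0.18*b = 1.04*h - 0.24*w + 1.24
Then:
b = 4.97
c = 0.13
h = -0.25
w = 0.35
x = 2.20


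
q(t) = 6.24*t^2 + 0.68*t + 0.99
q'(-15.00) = -186.52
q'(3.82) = 48.35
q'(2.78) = 35.37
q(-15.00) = 1394.79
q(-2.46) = 37.08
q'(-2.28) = -27.77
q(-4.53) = 125.96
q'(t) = 12.48*t + 0.68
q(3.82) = 94.64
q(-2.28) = 31.88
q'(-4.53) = -55.85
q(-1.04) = 7.03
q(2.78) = 51.11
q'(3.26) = 41.36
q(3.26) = 69.52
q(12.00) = 907.71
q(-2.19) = 29.43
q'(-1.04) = -12.30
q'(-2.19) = -26.65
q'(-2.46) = -30.02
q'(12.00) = 150.44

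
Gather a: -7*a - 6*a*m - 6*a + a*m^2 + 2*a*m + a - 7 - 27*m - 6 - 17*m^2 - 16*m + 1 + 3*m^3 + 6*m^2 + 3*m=a*(m^2 - 4*m - 12) + 3*m^3 - 11*m^2 - 40*m - 12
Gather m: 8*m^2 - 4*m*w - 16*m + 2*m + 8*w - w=8*m^2 + m*(-4*w - 14) + 7*w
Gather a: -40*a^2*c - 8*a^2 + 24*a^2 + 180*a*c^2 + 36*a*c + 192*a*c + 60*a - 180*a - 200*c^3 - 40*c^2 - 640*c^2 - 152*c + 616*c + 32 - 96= a^2*(16 - 40*c) + a*(180*c^2 + 228*c - 120) - 200*c^3 - 680*c^2 + 464*c - 64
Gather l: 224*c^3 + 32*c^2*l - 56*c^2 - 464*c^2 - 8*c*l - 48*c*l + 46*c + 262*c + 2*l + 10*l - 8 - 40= 224*c^3 - 520*c^2 + 308*c + l*(32*c^2 - 56*c + 12) - 48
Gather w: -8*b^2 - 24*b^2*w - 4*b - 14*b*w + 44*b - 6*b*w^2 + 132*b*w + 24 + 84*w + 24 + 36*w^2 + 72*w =-8*b^2 + 40*b + w^2*(36 - 6*b) + w*(-24*b^2 + 118*b + 156) + 48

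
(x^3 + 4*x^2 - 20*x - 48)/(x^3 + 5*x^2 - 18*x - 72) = (x + 2)/(x + 3)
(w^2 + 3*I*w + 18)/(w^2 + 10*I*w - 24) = (w - 3*I)/(w + 4*I)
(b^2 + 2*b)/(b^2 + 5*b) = (b + 2)/(b + 5)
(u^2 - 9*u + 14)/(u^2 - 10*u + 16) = (u - 7)/(u - 8)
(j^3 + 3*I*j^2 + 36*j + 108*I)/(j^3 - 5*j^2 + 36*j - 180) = (j + 3*I)/(j - 5)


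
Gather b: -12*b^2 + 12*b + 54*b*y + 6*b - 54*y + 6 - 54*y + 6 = -12*b^2 + b*(54*y + 18) - 108*y + 12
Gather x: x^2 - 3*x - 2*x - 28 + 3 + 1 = x^2 - 5*x - 24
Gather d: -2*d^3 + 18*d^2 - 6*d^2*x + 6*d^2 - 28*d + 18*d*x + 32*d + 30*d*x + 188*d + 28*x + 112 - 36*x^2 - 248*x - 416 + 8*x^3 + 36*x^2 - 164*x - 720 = -2*d^3 + d^2*(24 - 6*x) + d*(48*x + 192) + 8*x^3 - 384*x - 1024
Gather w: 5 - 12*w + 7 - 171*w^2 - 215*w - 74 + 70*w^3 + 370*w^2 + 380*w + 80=70*w^3 + 199*w^2 + 153*w + 18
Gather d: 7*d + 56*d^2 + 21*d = 56*d^2 + 28*d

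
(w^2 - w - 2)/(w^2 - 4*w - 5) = (w - 2)/(w - 5)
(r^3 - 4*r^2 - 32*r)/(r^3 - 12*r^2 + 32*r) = (r + 4)/(r - 4)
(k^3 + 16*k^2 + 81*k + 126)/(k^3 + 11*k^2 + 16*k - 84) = (k + 3)/(k - 2)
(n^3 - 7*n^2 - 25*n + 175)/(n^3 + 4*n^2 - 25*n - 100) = (n - 7)/(n + 4)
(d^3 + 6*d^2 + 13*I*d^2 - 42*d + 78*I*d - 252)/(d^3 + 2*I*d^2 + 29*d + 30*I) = (d^2 + d*(6 + 7*I) + 42*I)/(d^2 - 4*I*d + 5)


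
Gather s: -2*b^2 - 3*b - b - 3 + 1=-2*b^2 - 4*b - 2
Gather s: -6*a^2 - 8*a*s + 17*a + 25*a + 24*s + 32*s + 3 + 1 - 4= -6*a^2 + 42*a + s*(56 - 8*a)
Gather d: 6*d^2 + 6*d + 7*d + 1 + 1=6*d^2 + 13*d + 2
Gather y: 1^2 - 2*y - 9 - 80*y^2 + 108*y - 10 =-80*y^2 + 106*y - 18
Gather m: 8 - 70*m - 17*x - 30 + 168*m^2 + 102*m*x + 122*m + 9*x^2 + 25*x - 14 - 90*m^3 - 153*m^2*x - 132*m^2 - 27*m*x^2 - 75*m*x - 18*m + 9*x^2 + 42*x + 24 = -90*m^3 + m^2*(36 - 153*x) + m*(-27*x^2 + 27*x + 34) + 18*x^2 + 50*x - 12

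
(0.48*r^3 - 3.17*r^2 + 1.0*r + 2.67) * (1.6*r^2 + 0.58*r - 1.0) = 0.768*r^5 - 4.7936*r^4 - 0.7186*r^3 + 8.022*r^2 + 0.5486*r - 2.67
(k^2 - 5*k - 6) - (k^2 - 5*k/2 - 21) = 15 - 5*k/2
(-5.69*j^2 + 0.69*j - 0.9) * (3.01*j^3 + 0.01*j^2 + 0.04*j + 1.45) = -17.1269*j^5 + 2.02*j^4 - 2.9297*j^3 - 8.2319*j^2 + 0.9645*j - 1.305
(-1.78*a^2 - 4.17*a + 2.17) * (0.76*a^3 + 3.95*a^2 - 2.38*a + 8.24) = -1.3528*a^5 - 10.2002*a^4 - 10.5859*a^3 + 3.8289*a^2 - 39.5254*a + 17.8808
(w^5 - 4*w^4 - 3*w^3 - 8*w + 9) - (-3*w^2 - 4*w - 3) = w^5 - 4*w^4 - 3*w^3 + 3*w^2 - 4*w + 12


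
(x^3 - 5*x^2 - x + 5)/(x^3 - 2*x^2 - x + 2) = (x - 5)/(x - 2)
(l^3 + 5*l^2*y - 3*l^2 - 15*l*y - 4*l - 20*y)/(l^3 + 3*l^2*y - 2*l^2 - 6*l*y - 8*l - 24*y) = (l^2 + 5*l*y + l + 5*y)/(l^2 + 3*l*y + 2*l + 6*y)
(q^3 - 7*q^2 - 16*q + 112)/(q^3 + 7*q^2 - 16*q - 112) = (q - 7)/(q + 7)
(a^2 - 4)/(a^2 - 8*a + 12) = (a + 2)/(a - 6)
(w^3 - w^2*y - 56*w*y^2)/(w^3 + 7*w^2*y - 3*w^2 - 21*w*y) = (w - 8*y)/(w - 3)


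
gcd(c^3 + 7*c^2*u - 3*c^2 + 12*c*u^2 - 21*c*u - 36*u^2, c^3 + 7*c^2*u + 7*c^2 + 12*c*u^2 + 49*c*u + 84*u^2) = c^2 + 7*c*u + 12*u^2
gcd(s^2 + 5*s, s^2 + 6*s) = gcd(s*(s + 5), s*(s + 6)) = s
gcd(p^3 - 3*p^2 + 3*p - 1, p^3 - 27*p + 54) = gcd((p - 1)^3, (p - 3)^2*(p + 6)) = 1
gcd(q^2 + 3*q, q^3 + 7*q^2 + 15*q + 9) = q + 3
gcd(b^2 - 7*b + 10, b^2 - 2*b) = b - 2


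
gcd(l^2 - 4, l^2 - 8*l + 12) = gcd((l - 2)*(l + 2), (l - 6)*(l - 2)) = l - 2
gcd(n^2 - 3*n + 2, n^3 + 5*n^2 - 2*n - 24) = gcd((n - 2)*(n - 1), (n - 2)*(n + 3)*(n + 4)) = n - 2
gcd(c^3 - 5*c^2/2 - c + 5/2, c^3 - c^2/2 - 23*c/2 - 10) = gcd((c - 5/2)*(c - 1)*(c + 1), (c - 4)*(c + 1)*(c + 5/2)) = c + 1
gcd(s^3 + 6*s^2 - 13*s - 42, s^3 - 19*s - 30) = s + 2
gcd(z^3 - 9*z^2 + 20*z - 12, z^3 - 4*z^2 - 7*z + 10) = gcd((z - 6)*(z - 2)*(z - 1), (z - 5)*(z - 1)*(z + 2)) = z - 1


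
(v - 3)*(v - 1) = v^2 - 4*v + 3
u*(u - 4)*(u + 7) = u^3 + 3*u^2 - 28*u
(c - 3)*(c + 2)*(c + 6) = c^3 + 5*c^2 - 12*c - 36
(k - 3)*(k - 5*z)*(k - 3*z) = k^3 - 8*k^2*z - 3*k^2 + 15*k*z^2 + 24*k*z - 45*z^2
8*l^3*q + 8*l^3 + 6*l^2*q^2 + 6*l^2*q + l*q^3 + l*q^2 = (2*l + q)*(4*l + q)*(l*q + l)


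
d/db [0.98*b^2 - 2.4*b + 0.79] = 1.96*b - 2.4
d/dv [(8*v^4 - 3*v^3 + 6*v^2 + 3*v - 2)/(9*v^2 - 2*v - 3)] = (144*v^5 - 75*v^4 - 84*v^3 - 12*v^2 - 13)/(81*v^4 - 36*v^3 - 50*v^2 + 12*v + 9)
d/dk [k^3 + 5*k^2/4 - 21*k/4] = 3*k^2 + 5*k/2 - 21/4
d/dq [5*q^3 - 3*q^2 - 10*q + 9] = 15*q^2 - 6*q - 10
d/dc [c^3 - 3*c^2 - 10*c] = 3*c^2 - 6*c - 10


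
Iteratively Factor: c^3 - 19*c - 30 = (c + 3)*(c^2 - 3*c - 10) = (c + 2)*(c + 3)*(c - 5)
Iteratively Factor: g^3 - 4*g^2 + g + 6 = (g - 2)*(g^2 - 2*g - 3) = (g - 3)*(g - 2)*(g + 1)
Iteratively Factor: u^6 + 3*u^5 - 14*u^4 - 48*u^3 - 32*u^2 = (u + 4)*(u^5 - u^4 - 10*u^3 - 8*u^2) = (u - 4)*(u + 4)*(u^4 + 3*u^3 + 2*u^2) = (u - 4)*(u + 2)*(u + 4)*(u^3 + u^2) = u*(u - 4)*(u + 2)*(u + 4)*(u^2 + u) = u*(u - 4)*(u + 1)*(u + 2)*(u + 4)*(u)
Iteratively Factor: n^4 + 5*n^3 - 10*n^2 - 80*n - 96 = (n + 4)*(n^3 + n^2 - 14*n - 24) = (n + 2)*(n + 4)*(n^2 - n - 12) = (n - 4)*(n + 2)*(n + 4)*(n + 3)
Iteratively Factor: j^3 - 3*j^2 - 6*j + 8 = (j + 2)*(j^2 - 5*j + 4) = (j - 1)*(j + 2)*(j - 4)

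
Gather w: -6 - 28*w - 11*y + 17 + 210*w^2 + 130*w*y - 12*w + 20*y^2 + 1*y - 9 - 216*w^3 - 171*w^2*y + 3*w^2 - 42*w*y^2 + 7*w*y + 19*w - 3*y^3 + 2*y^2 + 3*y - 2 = -216*w^3 + w^2*(213 - 171*y) + w*(-42*y^2 + 137*y - 21) - 3*y^3 + 22*y^2 - 7*y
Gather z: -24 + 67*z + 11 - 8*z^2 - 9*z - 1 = -8*z^2 + 58*z - 14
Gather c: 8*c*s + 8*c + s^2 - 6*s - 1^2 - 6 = c*(8*s + 8) + s^2 - 6*s - 7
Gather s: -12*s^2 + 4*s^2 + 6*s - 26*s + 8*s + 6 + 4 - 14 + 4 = -8*s^2 - 12*s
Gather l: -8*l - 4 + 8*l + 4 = 0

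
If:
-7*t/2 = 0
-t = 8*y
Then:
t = 0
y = 0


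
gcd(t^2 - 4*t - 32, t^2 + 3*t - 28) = 1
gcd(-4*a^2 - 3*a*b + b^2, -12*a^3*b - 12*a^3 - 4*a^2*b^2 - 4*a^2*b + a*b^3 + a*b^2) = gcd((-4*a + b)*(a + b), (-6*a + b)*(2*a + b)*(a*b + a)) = 1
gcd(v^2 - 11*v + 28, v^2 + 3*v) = 1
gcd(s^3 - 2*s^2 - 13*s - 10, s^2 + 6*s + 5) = s + 1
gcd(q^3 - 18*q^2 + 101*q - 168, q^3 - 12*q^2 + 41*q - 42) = q^2 - 10*q + 21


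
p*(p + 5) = p^2 + 5*p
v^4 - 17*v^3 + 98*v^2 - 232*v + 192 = (v - 8)*(v - 4)*(v - 3)*(v - 2)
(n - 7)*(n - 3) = n^2 - 10*n + 21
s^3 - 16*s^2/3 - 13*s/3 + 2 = (s - 6)*(s - 1/3)*(s + 1)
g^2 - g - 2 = (g - 2)*(g + 1)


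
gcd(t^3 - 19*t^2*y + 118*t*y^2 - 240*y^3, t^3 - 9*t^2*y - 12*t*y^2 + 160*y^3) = t^2 - 13*t*y + 40*y^2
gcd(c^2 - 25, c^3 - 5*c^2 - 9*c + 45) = c - 5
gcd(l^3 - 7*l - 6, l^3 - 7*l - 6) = l^3 - 7*l - 6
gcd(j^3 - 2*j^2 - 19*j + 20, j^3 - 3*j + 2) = j - 1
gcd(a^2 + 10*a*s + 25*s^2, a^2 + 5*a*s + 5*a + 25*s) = a + 5*s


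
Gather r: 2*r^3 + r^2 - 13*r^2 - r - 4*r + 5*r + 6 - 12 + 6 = 2*r^3 - 12*r^2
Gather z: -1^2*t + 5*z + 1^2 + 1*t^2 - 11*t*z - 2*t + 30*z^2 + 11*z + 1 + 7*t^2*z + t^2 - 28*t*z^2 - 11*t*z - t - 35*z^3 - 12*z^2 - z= 2*t^2 - 4*t - 35*z^3 + z^2*(18 - 28*t) + z*(7*t^2 - 22*t + 15) + 2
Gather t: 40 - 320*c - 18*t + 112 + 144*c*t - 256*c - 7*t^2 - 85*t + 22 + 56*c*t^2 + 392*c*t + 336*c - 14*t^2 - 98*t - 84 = -240*c + t^2*(56*c - 21) + t*(536*c - 201) + 90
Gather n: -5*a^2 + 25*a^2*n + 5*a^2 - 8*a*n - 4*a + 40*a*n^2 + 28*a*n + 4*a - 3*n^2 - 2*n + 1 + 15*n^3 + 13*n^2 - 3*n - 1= 15*n^3 + n^2*(40*a + 10) + n*(25*a^2 + 20*a - 5)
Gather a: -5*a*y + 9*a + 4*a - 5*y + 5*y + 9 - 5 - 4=a*(13 - 5*y)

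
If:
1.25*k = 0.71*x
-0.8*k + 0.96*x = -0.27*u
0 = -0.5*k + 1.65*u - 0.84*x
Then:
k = 0.00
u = 0.00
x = 0.00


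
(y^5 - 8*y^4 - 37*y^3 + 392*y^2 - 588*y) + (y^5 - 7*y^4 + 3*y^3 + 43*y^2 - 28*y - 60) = 2*y^5 - 15*y^4 - 34*y^3 + 435*y^2 - 616*y - 60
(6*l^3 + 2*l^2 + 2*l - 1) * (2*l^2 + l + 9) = 12*l^5 + 10*l^4 + 60*l^3 + 18*l^2 + 17*l - 9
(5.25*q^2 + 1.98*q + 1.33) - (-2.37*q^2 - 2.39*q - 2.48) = 7.62*q^2 + 4.37*q + 3.81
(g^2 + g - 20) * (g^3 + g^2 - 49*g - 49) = g^5 + 2*g^4 - 68*g^3 - 118*g^2 + 931*g + 980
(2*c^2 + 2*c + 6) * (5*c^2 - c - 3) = 10*c^4 + 8*c^3 + 22*c^2 - 12*c - 18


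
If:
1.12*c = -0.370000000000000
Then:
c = -0.33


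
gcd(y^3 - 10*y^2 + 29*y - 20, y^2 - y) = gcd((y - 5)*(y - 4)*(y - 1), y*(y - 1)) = y - 1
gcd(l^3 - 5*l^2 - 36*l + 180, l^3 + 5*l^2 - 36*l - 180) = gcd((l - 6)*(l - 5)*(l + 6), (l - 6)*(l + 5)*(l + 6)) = l^2 - 36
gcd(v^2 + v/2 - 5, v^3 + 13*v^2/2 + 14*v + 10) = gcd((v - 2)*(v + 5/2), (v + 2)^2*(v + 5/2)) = v + 5/2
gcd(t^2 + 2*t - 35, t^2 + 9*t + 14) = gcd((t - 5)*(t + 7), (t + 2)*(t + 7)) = t + 7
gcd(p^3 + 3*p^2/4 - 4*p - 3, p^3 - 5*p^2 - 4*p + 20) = p^2 - 4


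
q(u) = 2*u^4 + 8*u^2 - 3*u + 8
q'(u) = 8*u^3 + 16*u - 3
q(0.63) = 9.60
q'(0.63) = 9.08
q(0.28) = 7.80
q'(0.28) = 1.66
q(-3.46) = 400.79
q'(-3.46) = -389.73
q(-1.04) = 22.11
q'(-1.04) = -28.64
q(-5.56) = 2183.29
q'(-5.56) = -1467.00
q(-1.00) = 21.00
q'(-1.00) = -27.00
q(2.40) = 113.24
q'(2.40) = 145.99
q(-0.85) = 17.37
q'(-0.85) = -21.51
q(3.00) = 233.00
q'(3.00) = 261.00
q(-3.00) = 251.00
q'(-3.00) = -267.00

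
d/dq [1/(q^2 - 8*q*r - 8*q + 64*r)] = 2*(-q + 4*r + 4)/(q^2 - 8*q*r - 8*q + 64*r)^2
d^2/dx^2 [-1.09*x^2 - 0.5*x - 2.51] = -2.18000000000000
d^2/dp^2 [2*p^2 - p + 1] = 4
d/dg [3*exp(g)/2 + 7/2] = 3*exp(g)/2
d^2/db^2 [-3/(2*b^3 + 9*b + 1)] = 18*(2*b*(2*b^3 + 9*b + 1) - 3*(2*b^2 + 3)^2)/(2*b^3 + 9*b + 1)^3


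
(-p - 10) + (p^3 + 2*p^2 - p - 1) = p^3 + 2*p^2 - 2*p - 11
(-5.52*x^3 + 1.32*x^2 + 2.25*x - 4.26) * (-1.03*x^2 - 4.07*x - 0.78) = 5.6856*x^5 + 21.1068*x^4 - 3.3843*x^3 - 5.7993*x^2 + 15.5832*x + 3.3228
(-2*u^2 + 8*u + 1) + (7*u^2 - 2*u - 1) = 5*u^2 + 6*u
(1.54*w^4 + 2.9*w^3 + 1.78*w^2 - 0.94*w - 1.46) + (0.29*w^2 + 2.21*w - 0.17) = 1.54*w^4 + 2.9*w^3 + 2.07*w^2 + 1.27*w - 1.63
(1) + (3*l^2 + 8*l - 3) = 3*l^2 + 8*l - 2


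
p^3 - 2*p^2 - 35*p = p*(p - 7)*(p + 5)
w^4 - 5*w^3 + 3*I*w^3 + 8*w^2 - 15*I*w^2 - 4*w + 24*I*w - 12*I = (w - 2)^2*(w - 1)*(w + 3*I)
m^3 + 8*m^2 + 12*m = m*(m + 2)*(m + 6)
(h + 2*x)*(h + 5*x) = h^2 + 7*h*x + 10*x^2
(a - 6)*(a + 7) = a^2 + a - 42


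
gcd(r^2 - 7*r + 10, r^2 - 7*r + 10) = r^2 - 7*r + 10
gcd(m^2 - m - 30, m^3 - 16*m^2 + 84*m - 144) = m - 6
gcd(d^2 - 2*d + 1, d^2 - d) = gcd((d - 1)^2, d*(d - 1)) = d - 1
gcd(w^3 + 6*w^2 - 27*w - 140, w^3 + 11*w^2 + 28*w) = w^2 + 11*w + 28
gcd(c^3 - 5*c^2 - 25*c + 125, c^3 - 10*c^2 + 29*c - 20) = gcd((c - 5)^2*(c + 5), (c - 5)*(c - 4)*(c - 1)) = c - 5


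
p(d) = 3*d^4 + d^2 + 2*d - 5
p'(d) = 12*d^3 + 2*d + 2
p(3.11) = 291.54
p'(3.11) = 369.18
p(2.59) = 141.88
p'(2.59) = 215.67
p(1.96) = 47.04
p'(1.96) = 96.27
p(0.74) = -2.07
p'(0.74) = 8.34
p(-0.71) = -5.15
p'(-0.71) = -3.71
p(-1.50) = 9.44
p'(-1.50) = -41.50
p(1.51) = 15.90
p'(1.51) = 46.34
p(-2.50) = 113.44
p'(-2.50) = -190.50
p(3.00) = 253.00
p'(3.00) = 332.00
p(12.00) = 62371.00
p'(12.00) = 20762.00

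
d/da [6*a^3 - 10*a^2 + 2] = 2*a*(9*a - 10)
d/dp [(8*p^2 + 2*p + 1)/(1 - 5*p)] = (-40*p^2 + 16*p + 7)/(25*p^2 - 10*p + 1)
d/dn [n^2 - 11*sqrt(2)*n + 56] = 2*n - 11*sqrt(2)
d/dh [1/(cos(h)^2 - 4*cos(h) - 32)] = 2*(cos(h) - 2)*sin(h)/(sin(h)^2 + 4*cos(h) + 31)^2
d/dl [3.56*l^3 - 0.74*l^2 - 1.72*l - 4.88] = 10.68*l^2 - 1.48*l - 1.72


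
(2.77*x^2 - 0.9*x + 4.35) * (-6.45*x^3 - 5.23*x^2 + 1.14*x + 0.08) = -17.8665*x^5 - 8.6821*x^4 - 20.1927*x^3 - 23.5549*x^2 + 4.887*x + 0.348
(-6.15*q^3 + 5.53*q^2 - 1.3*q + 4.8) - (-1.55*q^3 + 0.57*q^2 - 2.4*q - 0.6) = -4.6*q^3 + 4.96*q^2 + 1.1*q + 5.4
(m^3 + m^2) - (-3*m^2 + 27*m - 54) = m^3 + 4*m^2 - 27*m + 54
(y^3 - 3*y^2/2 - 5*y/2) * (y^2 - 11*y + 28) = y^5 - 25*y^4/2 + 42*y^3 - 29*y^2/2 - 70*y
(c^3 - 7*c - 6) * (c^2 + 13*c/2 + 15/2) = c^5 + 13*c^4/2 + c^3/2 - 103*c^2/2 - 183*c/2 - 45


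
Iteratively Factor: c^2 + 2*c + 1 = (c + 1)*(c + 1)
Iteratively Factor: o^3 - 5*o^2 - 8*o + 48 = (o - 4)*(o^2 - o - 12) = (o - 4)^2*(o + 3)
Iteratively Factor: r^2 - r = (r - 1)*(r)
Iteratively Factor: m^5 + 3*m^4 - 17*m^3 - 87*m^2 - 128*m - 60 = (m - 5)*(m^4 + 8*m^3 + 23*m^2 + 28*m + 12) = (m - 5)*(m + 3)*(m^3 + 5*m^2 + 8*m + 4) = (m - 5)*(m + 2)*(m + 3)*(m^2 + 3*m + 2) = (m - 5)*(m + 2)^2*(m + 3)*(m + 1)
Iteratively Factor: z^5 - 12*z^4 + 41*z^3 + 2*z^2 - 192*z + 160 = (z - 5)*(z^4 - 7*z^3 + 6*z^2 + 32*z - 32) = (z - 5)*(z - 4)*(z^3 - 3*z^2 - 6*z + 8) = (z - 5)*(z - 4)^2*(z^2 + z - 2) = (z - 5)*(z - 4)^2*(z + 2)*(z - 1)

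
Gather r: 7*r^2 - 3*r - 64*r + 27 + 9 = 7*r^2 - 67*r + 36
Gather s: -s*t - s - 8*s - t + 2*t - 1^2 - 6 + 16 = s*(-t - 9) + t + 9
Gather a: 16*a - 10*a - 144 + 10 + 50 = 6*a - 84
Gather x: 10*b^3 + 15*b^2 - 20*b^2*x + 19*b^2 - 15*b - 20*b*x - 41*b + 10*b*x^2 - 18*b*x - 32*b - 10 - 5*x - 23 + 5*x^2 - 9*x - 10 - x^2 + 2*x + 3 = 10*b^3 + 34*b^2 - 88*b + x^2*(10*b + 4) + x*(-20*b^2 - 38*b - 12) - 40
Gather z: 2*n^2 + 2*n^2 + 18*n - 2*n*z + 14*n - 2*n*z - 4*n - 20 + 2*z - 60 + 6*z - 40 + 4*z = 4*n^2 + 28*n + z*(12 - 4*n) - 120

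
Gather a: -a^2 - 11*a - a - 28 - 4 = -a^2 - 12*a - 32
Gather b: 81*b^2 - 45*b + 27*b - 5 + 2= 81*b^2 - 18*b - 3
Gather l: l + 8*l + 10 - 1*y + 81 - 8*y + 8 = 9*l - 9*y + 99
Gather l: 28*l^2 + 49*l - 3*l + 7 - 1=28*l^2 + 46*l + 6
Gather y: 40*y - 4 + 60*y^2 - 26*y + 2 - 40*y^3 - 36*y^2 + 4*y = -40*y^3 + 24*y^2 + 18*y - 2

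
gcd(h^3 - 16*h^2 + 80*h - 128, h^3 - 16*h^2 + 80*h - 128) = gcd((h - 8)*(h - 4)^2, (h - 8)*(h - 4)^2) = h^3 - 16*h^2 + 80*h - 128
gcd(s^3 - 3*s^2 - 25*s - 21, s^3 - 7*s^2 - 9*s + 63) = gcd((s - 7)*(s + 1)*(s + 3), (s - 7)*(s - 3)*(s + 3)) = s^2 - 4*s - 21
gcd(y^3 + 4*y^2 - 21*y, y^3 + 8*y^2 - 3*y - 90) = y - 3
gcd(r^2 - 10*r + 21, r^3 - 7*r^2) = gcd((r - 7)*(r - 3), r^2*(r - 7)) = r - 7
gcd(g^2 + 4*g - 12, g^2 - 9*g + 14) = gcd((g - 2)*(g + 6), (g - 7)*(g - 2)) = g - 2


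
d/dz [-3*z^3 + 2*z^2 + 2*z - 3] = -9*z^2 + 4*z + 2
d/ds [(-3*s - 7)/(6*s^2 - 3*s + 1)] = 6*(3*s^2 + 14*s - 4)/(36*s^4 - 36*s^3 + 21*s^2 - 6*s + 1)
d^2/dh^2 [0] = 0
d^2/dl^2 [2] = 0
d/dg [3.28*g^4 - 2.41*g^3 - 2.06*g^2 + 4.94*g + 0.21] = 13.12*g^3 - 7.23*g^2 - 4.12*g + 4.94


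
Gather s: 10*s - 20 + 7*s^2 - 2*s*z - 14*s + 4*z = 7*s^2 + s*(-2*z - 4) + 4*z - 20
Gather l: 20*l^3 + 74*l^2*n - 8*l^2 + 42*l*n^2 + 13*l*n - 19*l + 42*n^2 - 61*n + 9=20*l^3 + l^2*(74*n - 8) + l*(42*n^2 + 13*n - 19) + 42*n^2 - 61*n + 9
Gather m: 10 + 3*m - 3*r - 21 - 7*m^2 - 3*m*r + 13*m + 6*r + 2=-7*m^2 + m*(16 - 3*r) + 3*r - 9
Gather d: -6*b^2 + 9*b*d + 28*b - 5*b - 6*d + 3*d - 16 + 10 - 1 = -6*b^2 + 23*b + d*(9*b - 3) - 7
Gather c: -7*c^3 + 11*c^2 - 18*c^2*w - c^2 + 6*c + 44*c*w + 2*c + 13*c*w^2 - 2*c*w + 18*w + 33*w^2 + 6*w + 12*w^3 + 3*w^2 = -7*c^3 + c^2*(10 - 18*w) + c*(13*w^2 + 42*w + 8) + 12*w^3 + 36*w^2 + 24*w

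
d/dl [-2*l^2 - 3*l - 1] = -4*l - 3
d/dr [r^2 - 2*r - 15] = 2*r - 2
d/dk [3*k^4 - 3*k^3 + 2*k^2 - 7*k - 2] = 12*k^3 - 9*k^2 + 4*k - 7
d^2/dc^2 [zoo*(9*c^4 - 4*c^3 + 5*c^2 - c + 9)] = zoo*(c^2 + c + 1)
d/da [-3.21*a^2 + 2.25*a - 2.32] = 2.25 - 6.42*a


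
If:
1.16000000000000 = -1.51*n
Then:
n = -0.77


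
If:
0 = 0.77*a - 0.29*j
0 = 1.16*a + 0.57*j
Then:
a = 0.00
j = 0.00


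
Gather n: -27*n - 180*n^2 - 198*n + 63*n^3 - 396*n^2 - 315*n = 63*n^3 - 576*n^2 - 540*n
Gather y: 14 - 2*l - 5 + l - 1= 8 - l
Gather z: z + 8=z + 8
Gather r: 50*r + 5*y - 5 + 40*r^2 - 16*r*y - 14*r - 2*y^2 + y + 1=40*r^2 + r*(36 - 16*y) - 2*y^2 + 6*y - 4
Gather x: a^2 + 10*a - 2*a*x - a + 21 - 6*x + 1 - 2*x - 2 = a^2 + 9*a + x*(-2*a - 8) + 20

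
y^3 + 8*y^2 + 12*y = y*(y + 2)*(y + 6)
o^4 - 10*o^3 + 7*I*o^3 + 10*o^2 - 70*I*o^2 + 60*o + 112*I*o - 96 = (o - 8)*(o - 2)*(o + I)*(o + 6*I)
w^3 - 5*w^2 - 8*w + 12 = (w - 6)*(w - 1)*(w + 2)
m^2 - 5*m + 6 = (m - 3)*(m - 2)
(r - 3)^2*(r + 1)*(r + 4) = r^4 - r^3 - 17*r^2 + 21*r + 36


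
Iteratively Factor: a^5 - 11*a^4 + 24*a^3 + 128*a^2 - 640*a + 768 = (a - 3)*(a^4 - 8*a^3 + 128*a - 256) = (a - 4)*(a - 3)*(a^3 - 4*a^2 - 16*a + 64) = (a - 4)^2*(a - 3)*(a^2 - 16) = (a - 4)^3*(a - 3)*(a + 4)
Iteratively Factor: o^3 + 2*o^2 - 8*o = (o - 2)*(o^2 + 4*o) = (o - 2)*(o + 4)*(o)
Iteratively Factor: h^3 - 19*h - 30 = (h + 2)*(h^2 - 2*h - 15) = (h + 2)*(h + 3)*(h - 5)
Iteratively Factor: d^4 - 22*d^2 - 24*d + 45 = (d + 3)*(d^3 - 3*d^2 - 13*d + 15) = (d - 1)*(d + 3)*(d^2 - 2*d - 15) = (d - 5)*(d - 1)*(d + 3)*(d + 3)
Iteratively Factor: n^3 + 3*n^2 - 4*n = (n)*(n^2 + 3*n - 4) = n*(n + 4)*(n - 1)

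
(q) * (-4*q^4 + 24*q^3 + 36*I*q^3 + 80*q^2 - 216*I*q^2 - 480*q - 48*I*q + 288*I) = -4*q^5 + 24*q^4 + 36*I*q^4 + 80*q^3 - 216*I*q^3 - 480*q^2 - 48*I*q^2 + 288*I*q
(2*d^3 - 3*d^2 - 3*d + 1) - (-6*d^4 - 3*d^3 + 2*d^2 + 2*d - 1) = 6*d^4 + 5*d^3 - 5*d^2 - 5*d + 2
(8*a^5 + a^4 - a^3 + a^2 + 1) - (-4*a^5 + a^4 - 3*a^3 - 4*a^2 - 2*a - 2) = 12*a^5 + 2*a^3 + 5*a^2 + 2*a + 3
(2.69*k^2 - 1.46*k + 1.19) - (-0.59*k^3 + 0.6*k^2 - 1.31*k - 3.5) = 0.59*k^3 + 2.09*k^2 - 0.15*k + 4.69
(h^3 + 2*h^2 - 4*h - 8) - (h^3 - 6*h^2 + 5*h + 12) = 8*h^2 - 9*h - 20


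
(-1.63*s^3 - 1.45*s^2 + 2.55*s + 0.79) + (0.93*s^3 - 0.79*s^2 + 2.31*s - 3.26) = -0.7*s^3 - 2.24*s^2 + 4.86*s - 2.47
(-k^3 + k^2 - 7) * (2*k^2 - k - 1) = -2*k^5 + 3*k^4 - 15*k^2 + 7*k + 7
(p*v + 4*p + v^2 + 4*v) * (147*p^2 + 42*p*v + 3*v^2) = 147*p^3*v + 588*p^3 + 189*p^2*v^2 + 756*p^2*v + 45*p*v^3 + 180*p*v^2 + 3*v^4 + 12*v^3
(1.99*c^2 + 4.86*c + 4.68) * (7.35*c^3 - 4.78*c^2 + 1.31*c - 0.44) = 14.6265*c^5 + 26.2088*c^4 + 13.7741*c^3 - 16.8794*c^2 + 3.9924*c - 2.0592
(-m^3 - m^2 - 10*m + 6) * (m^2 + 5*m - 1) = -m^5 - 6*m^4 - 14*m^3 - 43*m^2 + 40*m - 6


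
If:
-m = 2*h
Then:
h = -m/2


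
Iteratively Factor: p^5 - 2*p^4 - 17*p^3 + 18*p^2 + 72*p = (p + 2)*(p^4 - 4*p^3 - 9*p^2 + 36*p) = p*(p + 2)*(p^3 - 4*p^2 - 9*p + 36) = p*(p - 4)*(p + 2)*(p^2 - 9) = p*(p - 4)*(p - 3)*(p + 2)*(p + 3)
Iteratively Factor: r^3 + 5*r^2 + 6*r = (r + 3)*(r^2 + 2*r) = (r + 2)*(r + 3)*(r)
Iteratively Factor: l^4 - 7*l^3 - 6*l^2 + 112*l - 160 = (l + 4)*(l^3 - 11*l^2 + 38*l - 40) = (l - 4)*(l + 4)*(l^2 - 7*l + 10) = (l - 4)*(l - 2)*(l + 4)*(l - 5)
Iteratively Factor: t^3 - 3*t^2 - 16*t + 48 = (t - 3)*(t^2 - 16) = (t - 4)*(t - 3)*(t + 4)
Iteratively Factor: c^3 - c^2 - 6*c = (c + 2)*(c^2 - 3*c) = c*(c + 2)*(c - 3)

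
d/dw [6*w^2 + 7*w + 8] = 12*w + 7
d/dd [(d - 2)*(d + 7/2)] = 2*d + 3/2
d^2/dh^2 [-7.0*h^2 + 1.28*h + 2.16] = -14.0000000000000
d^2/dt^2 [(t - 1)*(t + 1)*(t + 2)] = 6*t + 4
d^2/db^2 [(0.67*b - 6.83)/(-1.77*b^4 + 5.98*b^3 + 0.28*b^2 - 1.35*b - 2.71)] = (-25.188516*b^7 + 541.421052*b^6 - 2310.549036*b^5 + 2872.868022*b^4 + 301.612476*b^3 - 851.050872*b^2 + 645.572868*b + 40.162948)/(5.545233*b^12 - 56.204226*b^11 + 187.256088*b^10 - 183.376819*b^9 - 89.887215*b^8 - 32.696832*b^7 + 305.891759*b^6 + 33.700884*b^5 - 93.163317*b^4 - 135.439059*b^3 + 8.647881*b^2 + 29.743605*b + 19.902511)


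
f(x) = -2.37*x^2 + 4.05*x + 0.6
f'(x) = 4.05 - 4.74*x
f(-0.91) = -5.05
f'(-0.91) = 8.36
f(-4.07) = -55.14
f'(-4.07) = 23.34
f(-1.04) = -6.18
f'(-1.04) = 8.98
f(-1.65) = -12.53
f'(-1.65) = 11.87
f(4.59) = -30.74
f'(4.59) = -17.71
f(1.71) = 0.60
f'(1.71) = -4.06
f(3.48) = -14.01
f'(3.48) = -12.45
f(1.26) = 1.94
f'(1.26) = -1.92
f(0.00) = 0.60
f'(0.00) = 4.05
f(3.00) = -8.58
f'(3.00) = -10.17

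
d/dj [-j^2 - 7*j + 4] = -2*j - 7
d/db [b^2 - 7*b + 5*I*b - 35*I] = 2*b - 7 + 5*I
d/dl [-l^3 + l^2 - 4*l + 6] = -3*l^2 + 2*l - 4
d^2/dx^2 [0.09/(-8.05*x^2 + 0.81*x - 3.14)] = (11.66445*x^2 - 1.17369*x - 0.09*(16.1*x - 0.81)*(32.2*x - 1.62) + 4.54986)/(8.05*x^2 - 0.81*x + 3.14)^3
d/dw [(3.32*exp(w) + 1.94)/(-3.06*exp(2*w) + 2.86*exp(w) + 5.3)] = (10.1592*exp(2*w) + 11.8728*exp(w) + 12.0476)*exp(w)/(9.3636*exp(4*w) - 17.5032*exp(3*w) - 24.2564*exp(2*w) + 30.316*exp(w) + 28.09)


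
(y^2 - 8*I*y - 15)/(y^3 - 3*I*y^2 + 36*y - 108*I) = (y - 5*I)/(y^2 + 36)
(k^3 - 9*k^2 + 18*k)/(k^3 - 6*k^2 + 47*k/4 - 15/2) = 4*k*(k^2 - 9*k + 18)/(4*k^3 - 24*k^2 + 47*k - 30)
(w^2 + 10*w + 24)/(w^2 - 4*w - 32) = (w + 6)/(w - 8)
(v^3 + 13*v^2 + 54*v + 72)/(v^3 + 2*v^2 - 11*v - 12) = (v^2 + 9*v + 18)/(v^2 - 2*v - 3)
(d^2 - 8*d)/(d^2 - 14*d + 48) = d/(d - 6)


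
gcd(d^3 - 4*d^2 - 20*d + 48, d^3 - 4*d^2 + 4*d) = d - 2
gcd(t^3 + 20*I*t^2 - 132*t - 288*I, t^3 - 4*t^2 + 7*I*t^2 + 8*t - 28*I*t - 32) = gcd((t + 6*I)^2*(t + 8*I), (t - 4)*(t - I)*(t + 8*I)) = t + 8*I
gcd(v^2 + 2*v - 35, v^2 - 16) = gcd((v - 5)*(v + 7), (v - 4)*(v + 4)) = 1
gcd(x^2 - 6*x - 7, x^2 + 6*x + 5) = x + 1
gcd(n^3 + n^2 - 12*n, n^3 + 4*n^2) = n^2 + 4*n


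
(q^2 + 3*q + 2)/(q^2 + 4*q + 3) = (q + 2)/(q + 3)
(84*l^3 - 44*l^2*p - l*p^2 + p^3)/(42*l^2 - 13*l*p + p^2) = (-14*l^2 + 5*l*p + p^2)/(-7*l + p)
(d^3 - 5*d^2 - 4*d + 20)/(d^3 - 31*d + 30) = (d^2 - 4)/(d^2 + 5*d - 6)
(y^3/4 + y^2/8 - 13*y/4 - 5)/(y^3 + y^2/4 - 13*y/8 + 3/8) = (2*y^3 + y^2 - 26*y - 40)/(8*y^3 + 2*y^2 - 13*y + 3)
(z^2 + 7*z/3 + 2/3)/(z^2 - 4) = (z + 1/3)/(z - 2)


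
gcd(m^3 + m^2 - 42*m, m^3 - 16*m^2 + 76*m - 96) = m - 6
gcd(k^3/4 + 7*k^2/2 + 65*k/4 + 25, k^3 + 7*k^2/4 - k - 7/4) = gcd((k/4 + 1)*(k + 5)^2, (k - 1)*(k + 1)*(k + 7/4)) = 1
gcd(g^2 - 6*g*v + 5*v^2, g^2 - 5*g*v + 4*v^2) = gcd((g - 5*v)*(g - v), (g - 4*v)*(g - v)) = -g + v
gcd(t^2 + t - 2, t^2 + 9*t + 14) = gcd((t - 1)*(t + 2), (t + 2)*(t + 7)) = t + 2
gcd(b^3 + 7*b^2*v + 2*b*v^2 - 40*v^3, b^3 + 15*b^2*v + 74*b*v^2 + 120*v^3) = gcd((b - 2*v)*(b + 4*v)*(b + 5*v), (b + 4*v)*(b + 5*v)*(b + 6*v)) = b^2 + 9*b*v + 20*v^2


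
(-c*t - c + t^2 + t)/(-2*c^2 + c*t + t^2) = (t + 1)/(2*c + t)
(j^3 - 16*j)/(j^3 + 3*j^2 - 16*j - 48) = j/(j + 3)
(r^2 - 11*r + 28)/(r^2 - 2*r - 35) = (r - 4)/(r + 5)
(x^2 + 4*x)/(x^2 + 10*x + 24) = x/(x + 6)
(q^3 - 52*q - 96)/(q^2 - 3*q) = (q^3 - 52*q - 96)/(q*(q - 3))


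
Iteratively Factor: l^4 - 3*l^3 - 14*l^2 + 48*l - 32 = (l - 1)*(l^3 - 2*l^2 - 16*l + 32) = (l - 2)*(l - 1)*(l^2 - 16) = (l - 2)*(l - 1)*(l + 4)*(l - 4)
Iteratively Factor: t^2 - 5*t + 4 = (t - 4)*(t - 1)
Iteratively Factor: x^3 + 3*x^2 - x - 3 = (x - 1)*(x^2 + 4*x + 3) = (x - 1)*(x + 1)*(x + 3)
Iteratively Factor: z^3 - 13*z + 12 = (z - 3)*(z^2 + 3*z - 4) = (z - 3)*(z + 4)*(z - 1)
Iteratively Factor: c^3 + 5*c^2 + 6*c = (c + 3)*(c^2 + 2*c) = c*(c + 3)*(c + 2)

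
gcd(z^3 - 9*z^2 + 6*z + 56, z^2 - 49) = z - 7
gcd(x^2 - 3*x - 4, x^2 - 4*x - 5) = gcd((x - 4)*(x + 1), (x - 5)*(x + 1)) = x + 1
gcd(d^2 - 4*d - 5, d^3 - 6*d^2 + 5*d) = d - 5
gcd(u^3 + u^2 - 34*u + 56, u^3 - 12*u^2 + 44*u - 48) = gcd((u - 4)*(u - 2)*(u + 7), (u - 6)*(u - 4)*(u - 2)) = u^2 - 6*u + 8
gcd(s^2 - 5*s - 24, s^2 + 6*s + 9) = s + 3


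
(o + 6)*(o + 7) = o^2 + 13*o + 42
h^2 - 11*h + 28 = (h - 7)*(h - 4)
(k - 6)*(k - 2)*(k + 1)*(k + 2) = k^4 - 5*k^3 - 10*k^2 + 20*k + 24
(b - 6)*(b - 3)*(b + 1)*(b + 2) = b^4 - 6*b^3 - 7*b^2 + 36*b + 36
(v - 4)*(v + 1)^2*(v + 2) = v^4 - 11*v^2 - 18*v - 8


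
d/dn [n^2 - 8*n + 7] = 2*n - 8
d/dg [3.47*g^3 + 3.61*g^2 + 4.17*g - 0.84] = 10.41*g^2 + 7.22*g + 4.17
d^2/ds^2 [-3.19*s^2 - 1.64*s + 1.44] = -6.38000000000000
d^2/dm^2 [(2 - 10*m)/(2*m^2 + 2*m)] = 2*(-5*m^3 + 3*m^2 + 3*m + 1)/(m^3*(m^3 + 3*m^2 + 3*m + 1))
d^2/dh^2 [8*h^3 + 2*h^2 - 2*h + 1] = 48*h + 4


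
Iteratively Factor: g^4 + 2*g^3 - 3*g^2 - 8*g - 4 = (g + 1)*(g^3 + g^2 - 4*g - 4) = (g - 2)*(g + 1)*(g^2 + 3*g + 2) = (g - 2)*(g + 1)^2*(g + 2)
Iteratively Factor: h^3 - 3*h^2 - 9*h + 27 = (h - 3)*(h^2 - 9) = (h - 3)*(h + 3)*(h - 3)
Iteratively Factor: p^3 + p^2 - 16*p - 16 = (p - 4)*(p^2 + 5*p + 4) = (p - 4)*(p + 1)*(p + 4)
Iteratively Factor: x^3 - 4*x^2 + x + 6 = (x - 3)*(x^2 - x - 2) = (x - 3)*(x - 2)*(x + 1)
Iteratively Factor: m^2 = (m)*(m)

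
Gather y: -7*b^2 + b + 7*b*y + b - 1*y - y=-7*b^2 + 2*b + y*(7*b - 2)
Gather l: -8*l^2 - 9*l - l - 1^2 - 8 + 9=-8*l^2 - 10*l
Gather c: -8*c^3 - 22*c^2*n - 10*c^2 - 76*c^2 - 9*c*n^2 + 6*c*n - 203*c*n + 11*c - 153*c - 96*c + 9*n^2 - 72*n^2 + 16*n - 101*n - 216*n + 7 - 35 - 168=-8*c^3 + c^2*(-22*n - 86) + c*(-9*n^2 - 197*n - 238) - 63*n^2 - 301*n - 196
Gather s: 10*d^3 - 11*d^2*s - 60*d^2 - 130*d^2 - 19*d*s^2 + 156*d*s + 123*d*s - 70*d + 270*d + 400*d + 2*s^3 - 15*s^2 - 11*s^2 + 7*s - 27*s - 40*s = 10*d^3 - 190*d^2 + 600*d + 2*s^3 + s^2*(-19*d - 26) + s*(-11*d^2 + 279*d - 60)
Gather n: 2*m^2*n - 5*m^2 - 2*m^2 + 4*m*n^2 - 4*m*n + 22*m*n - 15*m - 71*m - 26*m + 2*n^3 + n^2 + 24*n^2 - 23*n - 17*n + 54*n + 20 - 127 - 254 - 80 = -7*m^2 - 112*m + 2*n^3 + n^2*(4*m + 25) + n*(2*m^2 + 18*m + 14) - 441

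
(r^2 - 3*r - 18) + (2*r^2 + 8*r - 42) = 3*r^2 + 5*r - 60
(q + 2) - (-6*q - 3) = 7*q + 5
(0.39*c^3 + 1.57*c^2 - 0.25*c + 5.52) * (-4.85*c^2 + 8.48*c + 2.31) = -1.8915*c^5 - 4.3073*c^4 + 15.427*c^3 - 25.2653*c^2 + 46.2321*c + 12.7512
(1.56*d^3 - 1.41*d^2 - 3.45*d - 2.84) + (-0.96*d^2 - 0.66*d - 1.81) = 1.56*d^3 - 2.37*d^2 - 4.11*d - 4.65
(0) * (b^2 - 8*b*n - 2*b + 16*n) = 0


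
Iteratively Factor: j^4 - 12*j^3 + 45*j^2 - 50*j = (j - 2)*(j^3 - 10*j^2 + 25*j) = (j - 5)*(j - 2)*(j^2 - 5*j) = j*(j - 5)*(j - 2)*(j - 5)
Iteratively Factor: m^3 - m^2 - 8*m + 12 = (m - 2)*(m^2 + m - 6) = (m - 2)*(m + 3)*(m - 2)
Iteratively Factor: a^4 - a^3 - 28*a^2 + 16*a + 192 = (a - 4)*(a^3 + 3*a^2 - 16*a - 48) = (a - 4)*(a + 3)*(a^2 - 16) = (a - 4)^2*(a + 3)*(a + 4)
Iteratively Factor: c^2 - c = (c)*(c - 1)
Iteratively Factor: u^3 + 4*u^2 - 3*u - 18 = (u - 2)*(u^2 + 6*u + 9) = (u - 2)*(u + 3)*(u + 3)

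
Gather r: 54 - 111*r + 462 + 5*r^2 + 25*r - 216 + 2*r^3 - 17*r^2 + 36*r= 2*r^3 - 12*r^2 - 50*r + 300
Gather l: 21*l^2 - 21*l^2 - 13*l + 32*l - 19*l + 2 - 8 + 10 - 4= 0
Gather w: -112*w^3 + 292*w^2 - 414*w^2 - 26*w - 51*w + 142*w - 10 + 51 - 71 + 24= -112*w^3 - 122*w^2 + 65*w - 6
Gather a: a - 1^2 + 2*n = a + 2*n - 1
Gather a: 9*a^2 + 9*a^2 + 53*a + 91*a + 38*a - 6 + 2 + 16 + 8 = 18*a^2 + 182*a + 20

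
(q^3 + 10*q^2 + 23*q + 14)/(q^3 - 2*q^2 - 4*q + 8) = (q^2 + 8*q + 7)/(q^2 - 4*q + 4)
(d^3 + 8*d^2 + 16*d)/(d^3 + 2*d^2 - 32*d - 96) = d/(d - 6)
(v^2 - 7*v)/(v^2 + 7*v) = (v - 7)/(v + 7)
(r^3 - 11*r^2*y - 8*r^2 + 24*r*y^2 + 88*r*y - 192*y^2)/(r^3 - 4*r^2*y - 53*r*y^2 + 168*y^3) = (r - 8)/(r + 7*y)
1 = 1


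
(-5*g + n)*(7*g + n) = -35*g^2 + 2*g*n + n^2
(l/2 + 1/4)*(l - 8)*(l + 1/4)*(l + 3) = l^4/2 - 17*l^3/8 - 221*l^2/16 - 149*l/16 - 3/2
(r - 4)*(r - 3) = r^2 - 7*r + 12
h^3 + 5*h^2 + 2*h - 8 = (h - 1)*(h + 2)*(h + 4)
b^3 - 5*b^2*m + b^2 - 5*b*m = b*(b + 1)*(b - 5*m)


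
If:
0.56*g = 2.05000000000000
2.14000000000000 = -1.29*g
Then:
No Solution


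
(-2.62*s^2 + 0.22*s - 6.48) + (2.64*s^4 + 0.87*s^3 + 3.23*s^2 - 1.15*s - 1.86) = 2.64*s^4 + 0.87*s^3 + 0.61*s^2 - 0.93*s - 8.34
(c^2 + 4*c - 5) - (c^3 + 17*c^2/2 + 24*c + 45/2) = -c^3 - 15*c^2/2 - 20*c - 55/2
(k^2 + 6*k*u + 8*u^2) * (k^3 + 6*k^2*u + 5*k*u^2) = k^5 + 12*k^4*u + 49*k^3*u^2 + 78*k^2*u^3 + 40*k*u^4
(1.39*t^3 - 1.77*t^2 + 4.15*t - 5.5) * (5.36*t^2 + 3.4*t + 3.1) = 7.4504*t^5 - 4.7612*t^4 + 20.535*t^3 - 20.857*t^2 - 5.835*t - 17.05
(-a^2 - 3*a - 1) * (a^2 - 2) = -a^4 - 3*a^3 + a^2 + 6*a + 2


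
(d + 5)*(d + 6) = d^2 + 11*d + 30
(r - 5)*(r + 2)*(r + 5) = r^3 + 2*r^2 - 25*r - 50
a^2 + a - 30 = (a - 5)*(a + 6)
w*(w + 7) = w^2 + 7*w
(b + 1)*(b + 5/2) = b^2 + 7*b/2 + 5/2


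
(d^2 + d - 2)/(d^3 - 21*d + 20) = (d + 2)/(d^2 + d - 20)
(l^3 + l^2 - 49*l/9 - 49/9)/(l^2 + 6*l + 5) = (l^2 - 49/9)/(l + 5)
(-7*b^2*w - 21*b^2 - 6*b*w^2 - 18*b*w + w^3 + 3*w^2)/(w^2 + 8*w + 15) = (-7*b^2 - 6*b*w + w^2)/(w + 5)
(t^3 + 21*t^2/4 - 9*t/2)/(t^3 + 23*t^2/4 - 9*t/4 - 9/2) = t*(4*t - 3)/(4*t^2 - t - 3)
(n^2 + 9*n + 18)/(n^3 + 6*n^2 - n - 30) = (n + 6)/(n^2 + 3*n - 10)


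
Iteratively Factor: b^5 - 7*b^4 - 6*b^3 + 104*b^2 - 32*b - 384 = (b + 2)*(b^4 - 9*b^3 + 12*b^2 + 80*b - 192) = (b + 2)*(b + 3)*(b^3 - 12*b^2 + 48*b - 64) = (b - 4)*(b + 2)*(b + 3)*(b^2 - 8*b + 16) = (b - 4)^2*(b + 2)*(b + 3)*(b - 4)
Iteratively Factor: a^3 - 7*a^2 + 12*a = (a - 3)*(a^2 - 4*a) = (a - 4)*(a - 3)*(a)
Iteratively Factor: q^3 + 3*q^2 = (q)*(q^2 + 3*q) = q*(q + 3)*(q)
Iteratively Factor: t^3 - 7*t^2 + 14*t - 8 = (t - 1)*(t^2 - 6*t + 8) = (t - 4)*(t - 1)*(t - 2)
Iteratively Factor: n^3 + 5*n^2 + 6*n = (n + 2)*(n^2 + 3*n) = n*(n + 2)*(n + 3)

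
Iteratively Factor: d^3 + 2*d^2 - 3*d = (d)*(d^2 + 2*d - 3) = d*(d + 3)*(d - 1)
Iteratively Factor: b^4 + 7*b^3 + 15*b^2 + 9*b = (b)*(b^3 + 7*b^2 + 15*b + 9) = b*(b + 3)*(b^2 + 4*b + 3) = b*(b + 1)*(b + 3)*(b + 3)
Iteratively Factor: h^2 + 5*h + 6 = (h + 2)*(h + 3)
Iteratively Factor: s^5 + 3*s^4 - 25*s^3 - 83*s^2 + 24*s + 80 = (s - 1)*(s^4 + 4*s^3 - 21*s^2 - 104*s - 80) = (s - 1)*(s + 1)*(s^3 + 3*s^2 - 24*s - 80) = (s - 5)*(s - 1)*(s + 1)*(s^2 + 8*s + 16) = (s - 5)*(s - 1)*(s + 1)*(s + 4)*(s + 4)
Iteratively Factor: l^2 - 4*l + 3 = (l - 3)*(l - 1)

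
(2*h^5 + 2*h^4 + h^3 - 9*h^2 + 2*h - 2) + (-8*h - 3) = 2*h^5 + 2*h^4 + h^3 - 9*h^2 - 6*h - 5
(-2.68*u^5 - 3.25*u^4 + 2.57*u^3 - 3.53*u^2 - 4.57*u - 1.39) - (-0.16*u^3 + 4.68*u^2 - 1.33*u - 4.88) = -2.68*u^5 - 3.25*u^4 + 2.73*u^3 - 8.21*u^2 - 3.24*u + 3.49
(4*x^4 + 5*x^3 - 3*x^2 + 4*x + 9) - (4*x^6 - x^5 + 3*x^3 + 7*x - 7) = -4*x^6 + x^5 + 4*x^4 + 2*x^3 - 3*x^2 - 3*x + 16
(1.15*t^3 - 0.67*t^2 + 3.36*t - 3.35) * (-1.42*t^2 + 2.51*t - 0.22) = -1.633*t^5 + 3.8379*t^4 - 6.7059*t^3 + 13.338*t^2 - 9.1477*t + 0.737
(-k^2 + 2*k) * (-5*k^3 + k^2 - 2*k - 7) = 5*k^5 - 11*k^4 + 4*k^3 + 3*k^2 - 14*k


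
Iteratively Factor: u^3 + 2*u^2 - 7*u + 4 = (u - 1)*(u^2 + 3*u - 4) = (u - 1)^2*(u + 4)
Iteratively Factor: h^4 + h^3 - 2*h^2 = (h)*(h^3 + h^2 - 2*h) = h^2*(h^2 + h - 2) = h^2*(h - 1)*(h + 2)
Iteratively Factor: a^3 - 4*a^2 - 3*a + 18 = (a - 3)*(a^2 - a - 6) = (a - 3)^2*(a + 2)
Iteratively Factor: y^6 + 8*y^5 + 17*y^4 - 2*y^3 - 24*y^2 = (y)*(y^5 + 8*y^4 + 17*y^3 - 2*y^2 - 24*y) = y*(y + 2)*(y^4 + 6*y^3 + 5*y^2 - 12*y) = y*(y - 1)*(y + 2)*(y^3 + 7*y^2 + 12*y) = y^2*(y - 1)*(y + 2)*(y^2 + 7*y + 12) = y^2*(y - 1)*(y + 2)*(y + 4)*(y + 3)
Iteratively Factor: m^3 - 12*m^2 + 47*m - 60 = (m - 3)*(m^2 - 9*m + 20) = (m - 4)*(m - 3)*(m - 5)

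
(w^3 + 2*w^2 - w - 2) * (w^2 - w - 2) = w^5 + w^4 - 5*w^3 - 5*w^2 + 4*w + 4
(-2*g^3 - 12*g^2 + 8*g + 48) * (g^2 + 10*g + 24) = -2*g^5 - 32*g^4 - 160*g^3 - 160*g^2 + 672*g + 1152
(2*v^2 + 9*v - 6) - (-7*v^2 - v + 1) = 9*v^2 + 10*v - 7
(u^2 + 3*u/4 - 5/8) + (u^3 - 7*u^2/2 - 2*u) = u^3 - 5*u^2/2 - 5*u/4 - 5/8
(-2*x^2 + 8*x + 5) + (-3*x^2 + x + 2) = -5*x^2 + 9*x + 7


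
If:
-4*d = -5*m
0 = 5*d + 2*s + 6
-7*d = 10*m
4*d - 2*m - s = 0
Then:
No Solution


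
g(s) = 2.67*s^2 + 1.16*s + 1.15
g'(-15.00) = -78.94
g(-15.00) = 584.50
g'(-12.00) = -62.92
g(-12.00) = 371.71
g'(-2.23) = -10.75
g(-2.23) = 11.84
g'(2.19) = 12.85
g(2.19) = 16.50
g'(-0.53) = -1.67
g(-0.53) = 1.29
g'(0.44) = 3.51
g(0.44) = 2.18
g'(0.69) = 4.84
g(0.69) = 3.22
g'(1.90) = 11.31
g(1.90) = 12.99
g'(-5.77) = -29.65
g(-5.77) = 83.35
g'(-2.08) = -9.95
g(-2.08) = 10.29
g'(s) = 5.34*s + 1.16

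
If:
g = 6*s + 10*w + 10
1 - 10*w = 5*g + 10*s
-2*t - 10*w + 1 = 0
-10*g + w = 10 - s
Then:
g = -33/35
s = 583/140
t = 517/28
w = -503/140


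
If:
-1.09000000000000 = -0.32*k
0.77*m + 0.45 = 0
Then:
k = 3.41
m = -0.58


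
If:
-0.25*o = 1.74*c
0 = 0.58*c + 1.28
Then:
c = -2.21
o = 15.36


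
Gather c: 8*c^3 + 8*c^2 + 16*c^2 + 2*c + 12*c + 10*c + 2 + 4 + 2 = 8*c^3 + 24*c^2 + 24*c + 8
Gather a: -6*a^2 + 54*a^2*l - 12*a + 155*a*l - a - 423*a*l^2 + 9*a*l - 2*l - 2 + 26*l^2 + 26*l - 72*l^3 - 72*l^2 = a^2*(54*l - 6) + a*(-423*l^2 + 164*l - 13) - 72*l^3 - 46*l^2 + 24*l - 2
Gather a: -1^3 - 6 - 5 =-12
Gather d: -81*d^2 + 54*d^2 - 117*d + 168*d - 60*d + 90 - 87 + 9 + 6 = -27*d^2 - 9*d + 18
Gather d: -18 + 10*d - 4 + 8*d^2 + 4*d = 8*d^2 + 14*d - 22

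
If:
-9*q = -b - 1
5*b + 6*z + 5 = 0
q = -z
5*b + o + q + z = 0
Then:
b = -1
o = 5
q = 0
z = 0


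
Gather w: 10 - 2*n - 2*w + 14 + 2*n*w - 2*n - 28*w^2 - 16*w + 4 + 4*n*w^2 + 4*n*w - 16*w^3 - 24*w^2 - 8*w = -4*n - 16*w^3 + w^2*(4*n - 52) + w*(6*n - 26) + 28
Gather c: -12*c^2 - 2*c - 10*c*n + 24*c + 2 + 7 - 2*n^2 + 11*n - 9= -12*c^2 + c*(22 - 10*n) - 2*n^2 + 11*n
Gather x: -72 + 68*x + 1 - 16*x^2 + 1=-16*x^2 + 68*x - 70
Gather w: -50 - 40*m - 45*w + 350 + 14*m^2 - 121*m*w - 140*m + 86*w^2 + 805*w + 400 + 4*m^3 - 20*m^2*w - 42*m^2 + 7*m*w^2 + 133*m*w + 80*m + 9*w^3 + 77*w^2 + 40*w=4*m^3 - 28*m^2 - 100*m + 9*w^3 + w^2*(7*m + 163) + w*(-20*m^2 + 12*m + 800) + 700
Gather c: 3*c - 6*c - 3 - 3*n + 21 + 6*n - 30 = -3*c + 3*n - 12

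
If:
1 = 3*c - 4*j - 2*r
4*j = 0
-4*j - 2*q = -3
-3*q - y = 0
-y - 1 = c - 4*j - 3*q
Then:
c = 8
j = 0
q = 3/2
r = 23/2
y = -9/2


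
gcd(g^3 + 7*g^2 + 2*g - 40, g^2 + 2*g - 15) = g + 5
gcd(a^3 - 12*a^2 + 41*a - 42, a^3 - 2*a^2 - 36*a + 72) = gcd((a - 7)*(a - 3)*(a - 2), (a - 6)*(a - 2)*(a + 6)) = a - 2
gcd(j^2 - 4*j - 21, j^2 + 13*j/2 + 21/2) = j + 3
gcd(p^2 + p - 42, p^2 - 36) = p - 6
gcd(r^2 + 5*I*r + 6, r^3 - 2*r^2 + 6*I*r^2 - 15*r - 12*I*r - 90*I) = r + 6*I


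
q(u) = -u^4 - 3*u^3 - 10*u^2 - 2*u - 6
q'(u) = -4*u^3 - 9*u^2 - 20*u - 2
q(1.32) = -36.00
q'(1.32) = -53.28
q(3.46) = -400.22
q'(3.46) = -344.63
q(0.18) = -6.70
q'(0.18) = -5.91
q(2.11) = -102.74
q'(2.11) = -121.84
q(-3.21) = -109.57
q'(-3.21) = 101.77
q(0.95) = -20.31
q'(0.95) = -32.55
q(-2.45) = -53.04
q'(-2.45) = 51.80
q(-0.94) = -11.24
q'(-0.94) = 12.17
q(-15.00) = -42726.00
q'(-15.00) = 11773.00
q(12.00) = -27390.00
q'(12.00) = -8450.00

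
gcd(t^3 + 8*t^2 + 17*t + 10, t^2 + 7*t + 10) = t^2 + 7*t + 10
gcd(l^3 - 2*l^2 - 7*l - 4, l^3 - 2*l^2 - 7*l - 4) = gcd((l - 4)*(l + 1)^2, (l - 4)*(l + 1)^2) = l^3 - 2*l^2 - 7*l - 4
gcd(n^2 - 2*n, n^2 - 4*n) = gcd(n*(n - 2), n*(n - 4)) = n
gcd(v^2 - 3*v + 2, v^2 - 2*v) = v - 2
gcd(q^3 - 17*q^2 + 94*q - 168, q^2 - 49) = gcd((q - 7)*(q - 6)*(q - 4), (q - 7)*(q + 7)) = q - 7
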